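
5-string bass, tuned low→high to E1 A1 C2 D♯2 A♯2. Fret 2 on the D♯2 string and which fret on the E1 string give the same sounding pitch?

D♯2 at fret 2 is D♯2 + 2 semitones = F2.
The open E1 string is 11 semitones below the open D♯2, so the same pitch on the E1 string lies at fret 2 + 11 = 13.

13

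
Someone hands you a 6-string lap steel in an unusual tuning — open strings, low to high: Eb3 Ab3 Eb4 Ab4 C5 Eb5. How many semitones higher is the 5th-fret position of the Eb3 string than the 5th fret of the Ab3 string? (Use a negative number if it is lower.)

Eb3 at fret 5 → Ab3 (MIDI 56); Ab3 at fret 5 → Db4 (MIDI 61).
56 − 61 = -5, so the two pitches are 5 semitones apart.

-5 semitones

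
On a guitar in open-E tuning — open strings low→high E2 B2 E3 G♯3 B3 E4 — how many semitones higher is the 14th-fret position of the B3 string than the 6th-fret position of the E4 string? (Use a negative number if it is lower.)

B3 at fret 14 → C♯5 (MIDI 73); E4 at fret 6 → A♯4 (MIDI 70).
73 − 70 = 3, so the two pitches are 3 semitones apart.

3 semitones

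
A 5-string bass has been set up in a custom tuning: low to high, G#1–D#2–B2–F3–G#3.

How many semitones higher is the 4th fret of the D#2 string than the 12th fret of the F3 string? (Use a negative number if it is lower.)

D#2 at fret 4 → G2 (MIDI 43); F3 at fret 12 → F4 (MIDI 65).
43 − 65 = -22, so the two pitches are 22 semitones apart.

-22 semitones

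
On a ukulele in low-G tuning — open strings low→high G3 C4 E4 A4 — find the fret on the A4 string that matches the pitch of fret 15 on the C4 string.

Fret 15 on C4 is MIDI 60 + 15 = 75 (D#5). On the A4 string (open MIDI 69), that pitch is 75 − 69 = fret 6.

6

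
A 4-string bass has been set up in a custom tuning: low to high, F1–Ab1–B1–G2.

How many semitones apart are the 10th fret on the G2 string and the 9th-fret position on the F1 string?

15 semitones

G2 at fret 10 → F3 (MIDI 53); F1 at fret 9 → D2 (MIDI 38).
53 − 38 = 15, so the two pitches are 15 semitones apart, with F3 the higher.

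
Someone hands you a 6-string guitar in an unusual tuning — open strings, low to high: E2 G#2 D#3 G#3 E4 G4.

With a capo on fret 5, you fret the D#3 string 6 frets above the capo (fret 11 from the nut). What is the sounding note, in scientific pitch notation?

The capo raises the open D#3 by 5 semitones to G#3; fretting 6 more gives D#3 + 5 + 6 = D#3 + 11 semitones = D4.

D4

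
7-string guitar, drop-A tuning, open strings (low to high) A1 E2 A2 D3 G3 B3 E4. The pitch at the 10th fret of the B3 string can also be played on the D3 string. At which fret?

B3 at fret 10 is B3 + 10 semitones = A4.
The open D3 string is 9 semitones below the open B3, so the same pitch on the D3 string lies at fret 10 + 9 = 19.

19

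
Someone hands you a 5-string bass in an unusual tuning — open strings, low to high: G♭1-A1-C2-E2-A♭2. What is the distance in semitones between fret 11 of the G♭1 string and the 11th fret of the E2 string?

10 semitones

G♭1 at fret 11 → F2 (MIDI 41); E2 at fret 11 → E♭3 (MIDI 51).
41 − 51 = -10, so the two pitches are 10 semitones apart, with E♭3 the higher.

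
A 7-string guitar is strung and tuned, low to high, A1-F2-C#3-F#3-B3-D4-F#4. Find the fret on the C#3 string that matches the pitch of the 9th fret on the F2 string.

F2 at fret 9 is F2 + 9 semitones = D3.
The open C#3 string is 8 semitones above the open F2, so the same pitch on the C#3 string lies at fret 9 − 8 = 1.

1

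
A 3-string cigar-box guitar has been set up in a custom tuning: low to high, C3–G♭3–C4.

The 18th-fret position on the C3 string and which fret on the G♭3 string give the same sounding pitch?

12

C3 at fret 18 is C3 + 18 semitones = G♭4.
The open G♭3 string is 6 semitones above the open C3, so the same pitch on the G♭3 string lies at fret 18 − 6 = 12.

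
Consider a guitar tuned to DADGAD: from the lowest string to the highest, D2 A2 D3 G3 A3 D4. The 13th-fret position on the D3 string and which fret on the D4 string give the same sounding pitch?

1

Fret 13 on D3 is MIDI 50 + 13 = 63 (D#4). On the D4 string (open MIDI 62), that pitch is 63 − 62 = fret 1.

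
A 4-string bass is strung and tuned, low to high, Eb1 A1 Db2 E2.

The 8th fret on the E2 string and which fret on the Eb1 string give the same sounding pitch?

Fret 8 on E2 is MIDI 40 + 8 = 48 (C3). On the Eb1 string (open MIDI 27), that pitch is 48 − 27 = fret 21.

21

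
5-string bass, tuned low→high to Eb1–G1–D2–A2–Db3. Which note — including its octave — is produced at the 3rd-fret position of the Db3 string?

E3

The open Db3 string plus 3 semitones: Db–D–Eb–E.
No B→C boundary is crossed, so the octave stays at 3.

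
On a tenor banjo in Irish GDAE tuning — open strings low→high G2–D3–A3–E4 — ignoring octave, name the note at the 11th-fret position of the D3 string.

C♯

D3 is MIDI 50. Adding 11 gives 61; 61 mod 12 = 1, i.e. C♯.
(Equivalently spelled D♭.)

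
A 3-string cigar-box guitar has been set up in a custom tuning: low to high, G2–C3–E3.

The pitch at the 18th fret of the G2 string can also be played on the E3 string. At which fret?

9

G2 at fret 18 is G2 + 18 semitones = C#4.
The open E3 string is 9 semitones above the open G2, so the same pitch on the E3 string lies at fret 18 − 9 = 9.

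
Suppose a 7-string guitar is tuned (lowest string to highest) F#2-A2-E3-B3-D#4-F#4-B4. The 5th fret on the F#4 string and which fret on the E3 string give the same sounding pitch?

Fret 5 on F#4 is MIDI 66 + 5 = 71 (B4). On the E3 string (open MIDI 52), that pitch is 71 − 52 = fret 19.

19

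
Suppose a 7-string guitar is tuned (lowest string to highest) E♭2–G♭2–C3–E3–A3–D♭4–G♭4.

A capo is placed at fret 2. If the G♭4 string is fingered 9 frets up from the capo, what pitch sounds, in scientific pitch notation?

The capo raises the open G♭4 by 2 semitones to A♭4; fretting 9 more gives G♭4 + 2 + 9 = G♭4 + 11 semitones = F5.

F5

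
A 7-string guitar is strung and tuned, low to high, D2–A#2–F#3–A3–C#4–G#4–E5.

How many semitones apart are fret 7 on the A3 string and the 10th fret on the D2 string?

16 semitones

A3 at fret 7 → E4 (MIDI 64); D2 at fret 10 → C3 (MIDI 48).
64 − 48 = 16, so the two pitches are 16 semitones apart, with E4 the higher.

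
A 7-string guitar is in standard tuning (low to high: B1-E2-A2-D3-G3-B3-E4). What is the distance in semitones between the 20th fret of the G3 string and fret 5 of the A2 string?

25 semitones

G3 at fret 20 → D#5 (MIDI 75); A2 at fret 5 → D3 (MIDI 50).
75 − 50 = 25, so the two pitches are 25 semitones apart, with D#5 the higher.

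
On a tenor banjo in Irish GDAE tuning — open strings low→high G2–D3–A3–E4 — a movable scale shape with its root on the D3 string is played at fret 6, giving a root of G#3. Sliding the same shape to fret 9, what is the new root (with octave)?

Moving from fret 6 to fret 9 shifts the root by 3 semitones.
G#3 up 3 semitones is B3.

B3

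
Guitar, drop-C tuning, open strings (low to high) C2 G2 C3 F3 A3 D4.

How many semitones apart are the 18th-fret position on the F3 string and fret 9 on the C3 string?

F3 at fret 18 → B4 (MIDI 71); C3 at fret 9 → A3 (MIDI 57).
71 − 57 = 14, so the two pitches are 14 semitones apart, with B4 the higher.

14 semitones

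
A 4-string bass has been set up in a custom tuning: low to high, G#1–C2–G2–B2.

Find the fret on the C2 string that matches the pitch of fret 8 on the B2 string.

B2 at fret 8 is B2 + 8 semitones = G3.
The open C2 string is 11 semitones below the open B2, so the same pitch on the C2 string lies at fret 8 + 11 = 19.

19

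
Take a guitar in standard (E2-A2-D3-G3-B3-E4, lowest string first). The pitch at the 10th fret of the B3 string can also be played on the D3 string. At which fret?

B3 at fret 10 is B3 + 10 semitones = A4.
The open D3 string is 9 semitones below the open B3, so the same pitch on the D3 string lies at fret 10 + 9 = 19.

19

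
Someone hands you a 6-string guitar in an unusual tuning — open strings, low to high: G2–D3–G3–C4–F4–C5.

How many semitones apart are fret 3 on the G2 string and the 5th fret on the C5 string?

G2 at fret 3 → A#2 (MIDI 46); C5 at fret 5 → F5 (MIDI 77).
46 − 77 = -31, so the two pitches are 31 semitones apart, with F5 the higher.

31 semitones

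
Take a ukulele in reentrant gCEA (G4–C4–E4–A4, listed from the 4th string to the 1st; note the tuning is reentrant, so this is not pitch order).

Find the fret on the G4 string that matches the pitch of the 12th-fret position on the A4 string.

Fret 12 on A4 is MIDI 69 + 12 = 81 (A5). On the G4 string (open MIDI 67), that pitch is 81 − 67 = fret 14.

14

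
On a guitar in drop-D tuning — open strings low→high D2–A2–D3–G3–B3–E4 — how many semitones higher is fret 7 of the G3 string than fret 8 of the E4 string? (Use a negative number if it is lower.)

-10 semitones

G3 at fret 7 → D4 (MIDI 62); E4 at fret 8 → C5 (MIDI 72).
62 − 72 = -10, so the two pitches are 10 semitones apart.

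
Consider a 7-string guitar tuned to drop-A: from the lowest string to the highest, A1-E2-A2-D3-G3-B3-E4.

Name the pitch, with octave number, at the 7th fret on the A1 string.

E2

Each fret is one semitone, so A1 + 7 = E2.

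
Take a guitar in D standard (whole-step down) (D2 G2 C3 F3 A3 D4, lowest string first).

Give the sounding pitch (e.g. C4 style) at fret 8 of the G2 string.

D#3

G2 is MIDI 43. Adding 8 gives 51, which is D#3.
(Equivalently spelled Eb3.)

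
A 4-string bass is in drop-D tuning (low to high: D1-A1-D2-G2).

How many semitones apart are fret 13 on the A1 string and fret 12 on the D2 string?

4 semitones

A1 at fret 13 → A#2 (MIDI 46); D2 at fret 12 → D3 (MIDI 50).
46 − 50 = -4, so the two pitches are 4 semitones apart, with D3 the higher.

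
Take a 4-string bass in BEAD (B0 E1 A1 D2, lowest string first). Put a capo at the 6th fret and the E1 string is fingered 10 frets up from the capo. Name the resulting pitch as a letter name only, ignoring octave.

G#

The capo raises the open E1 by 6 semitones to A#1; fretting 10 more gives E1 + 6 + 10 = E1 + 16 semitones, landing on G#.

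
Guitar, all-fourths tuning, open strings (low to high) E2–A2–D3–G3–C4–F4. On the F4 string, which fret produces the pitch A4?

4

A4 is 4 semitones above the open F4 (F–F#–G–G#–A), so it sits at fret 4.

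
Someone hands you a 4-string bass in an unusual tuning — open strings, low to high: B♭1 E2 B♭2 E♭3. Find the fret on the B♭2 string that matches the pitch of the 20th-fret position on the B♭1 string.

B♭1 at fret 20 is B♭1 + 20 semitones = G♭3.
The open B♭2 string is 12 semitones above the open B♭1, so the same pitch on the B♭2 string lies at fret 20 − 12 = 8.

8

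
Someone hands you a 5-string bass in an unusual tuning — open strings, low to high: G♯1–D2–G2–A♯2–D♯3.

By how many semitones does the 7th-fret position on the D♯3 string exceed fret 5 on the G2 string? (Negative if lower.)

10 semitones

D♯3 at fret 7 → A♯3 (MIDI 58); G2 at fret 5 → C3 (MIDI 48).
58 − 48 = 10, so the two pitches are 10 semitones apart.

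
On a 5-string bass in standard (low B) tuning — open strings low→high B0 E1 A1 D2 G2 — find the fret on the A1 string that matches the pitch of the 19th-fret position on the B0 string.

9

B0 at fret 19 is B0 + 19 semitones = F#2.
The open A1 string is 10 semitones above the open B0, so the same pitch on the A1 string lies at fret 19 − 10 = 9.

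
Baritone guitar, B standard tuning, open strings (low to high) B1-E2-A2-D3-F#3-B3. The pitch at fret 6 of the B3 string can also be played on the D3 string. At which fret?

B3 at fret 6 is B3 + 6 semitones = F4.
The open D3 string is 9 semitones below the open B3, so the same pitch on the D3 string lies at fret 6 + 9 = 15.

15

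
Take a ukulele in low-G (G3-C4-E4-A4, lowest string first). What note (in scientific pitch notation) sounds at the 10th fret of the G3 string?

G3 is MIDI 55. Adding 10 gives 65, which is F4.

F4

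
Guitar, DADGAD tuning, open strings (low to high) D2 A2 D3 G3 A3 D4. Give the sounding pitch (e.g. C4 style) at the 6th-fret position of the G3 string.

C#4

Each fret is one semitone, so G3 + 6 = C#4.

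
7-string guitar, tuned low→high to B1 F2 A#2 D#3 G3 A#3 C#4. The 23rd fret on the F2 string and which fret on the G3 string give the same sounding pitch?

Fret 23 on F2 is MIDI 41 + 23 = 64 (E4). On the G3 string (open MIDI 55), that pitch is 64 − 55 = fret 9.

9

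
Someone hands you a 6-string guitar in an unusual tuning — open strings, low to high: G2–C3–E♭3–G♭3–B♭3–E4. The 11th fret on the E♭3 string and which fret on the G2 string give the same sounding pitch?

19

Fret 11 on E♭3 is MIDI 51 + 11 = 62 (D4). On the G2 string (open MIDI 43), that pitch is 62 − 43 = fret 19.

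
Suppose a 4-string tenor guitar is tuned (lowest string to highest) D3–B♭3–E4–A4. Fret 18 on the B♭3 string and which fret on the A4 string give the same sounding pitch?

7

B♭3 at fret 18 is B♭3 + 18 semitones = E5.
The open A4 string is 11 semitones above the open B♭3, so the same pitch on the A4 string lies at fret 18 − 11 = 7.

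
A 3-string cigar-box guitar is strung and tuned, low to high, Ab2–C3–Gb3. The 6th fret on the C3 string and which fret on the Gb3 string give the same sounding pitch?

0

Fret 6 on C3 is MIDI 48 + 6 = 54 (Gb3). On the Gb3 string (open MIDI 54), that pitch is 54 − 54 = fret 0.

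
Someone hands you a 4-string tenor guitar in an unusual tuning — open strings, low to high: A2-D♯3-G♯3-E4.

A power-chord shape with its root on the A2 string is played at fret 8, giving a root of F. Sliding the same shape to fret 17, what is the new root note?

Moving from fret 8 to fret 17 shifts the root by 9 semitones.
F up 9 semitones is D.

D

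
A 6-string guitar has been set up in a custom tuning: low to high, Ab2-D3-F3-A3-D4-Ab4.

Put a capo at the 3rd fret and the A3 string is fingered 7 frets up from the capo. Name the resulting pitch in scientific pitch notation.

G4

The capo raises the open A3 by 3 semitones to C4; fretting 7 more gives A3 + 3 + 7 = A3 + 10 semitones = G4.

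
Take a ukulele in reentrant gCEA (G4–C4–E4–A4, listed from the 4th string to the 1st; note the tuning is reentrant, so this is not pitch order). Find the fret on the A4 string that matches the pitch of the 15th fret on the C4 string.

C4 at fret 15 is C4 + 15 semitones = D#5.
The open A4 string is 9 semitones above the open C4, so the same pitch on the A4 string lies at fret 15 − 9 = 6.

6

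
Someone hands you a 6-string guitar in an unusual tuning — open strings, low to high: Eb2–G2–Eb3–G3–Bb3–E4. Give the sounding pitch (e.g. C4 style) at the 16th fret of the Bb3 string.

D5

Each fret is one semitone, so Bb3 + 16 = D5.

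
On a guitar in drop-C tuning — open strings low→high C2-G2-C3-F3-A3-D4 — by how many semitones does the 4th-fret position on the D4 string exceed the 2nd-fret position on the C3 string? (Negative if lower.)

D4 at fret 4 → F♯4 (MIDI 66); C3 at fret 2 → D3 (MIDI 50).
66 − 50 = 16, so the two pitches are 16 semitones apart.

16 semitones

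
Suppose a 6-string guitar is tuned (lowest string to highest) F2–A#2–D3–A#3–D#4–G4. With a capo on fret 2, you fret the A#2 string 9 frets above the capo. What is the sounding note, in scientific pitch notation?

A3

The capo raises the open A#2 by 2 semitones to C3; fretting 9 more gives A#2 + 2 + 9 = A#2 + 11 semitones = A3.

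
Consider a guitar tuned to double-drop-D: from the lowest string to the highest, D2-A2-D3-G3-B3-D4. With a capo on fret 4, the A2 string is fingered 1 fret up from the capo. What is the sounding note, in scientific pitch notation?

The capo raises the open A2 by 4 semitones to C♯3; fretting 1 more gives A2 + 4 + 1 = A2 + 5 semitones = D3.

D3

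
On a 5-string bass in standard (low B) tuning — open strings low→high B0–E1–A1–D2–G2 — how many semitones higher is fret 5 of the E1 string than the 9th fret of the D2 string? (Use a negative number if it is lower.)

-14 semitones

E1 at fret 5 → A1 (MIDI 33); D2 at fret 9 → B2 (MIDI 47).
33 − 47 = -14, so the two pitches are 14 semitones apart.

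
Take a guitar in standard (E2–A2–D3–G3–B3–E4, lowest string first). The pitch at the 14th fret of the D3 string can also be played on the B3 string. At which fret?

5

D3 at fret 14 is D3 + 14 semitones = E4.
The open B3 string is 9 semitones above the open D3, so the same pitch on the B3 string lies at fret 14 − 9 = 5.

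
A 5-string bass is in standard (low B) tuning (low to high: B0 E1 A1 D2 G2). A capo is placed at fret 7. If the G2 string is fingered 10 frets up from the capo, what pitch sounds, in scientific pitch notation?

C4

The capo raises the open G2 by 7 semitones to D3; fretting 10 more gives G2 + 7 + 10 = G2 + 17 semitones = C4.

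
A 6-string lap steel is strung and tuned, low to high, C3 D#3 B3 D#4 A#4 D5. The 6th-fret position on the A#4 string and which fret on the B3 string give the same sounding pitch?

17

Fret 6 on A#4 is MIDI 70 + 6 = 76 (E5). On the B3 string (open MIDI 59), that pitch is 76 − 59 = fret 17.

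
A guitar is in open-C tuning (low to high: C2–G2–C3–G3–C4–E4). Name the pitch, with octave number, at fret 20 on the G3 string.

Each fret is one semitone, so G3 + 20 = D#5.
(Equivalently spelled Eb5.)

D#5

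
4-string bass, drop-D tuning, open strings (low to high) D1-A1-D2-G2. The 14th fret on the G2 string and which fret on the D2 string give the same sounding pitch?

19

G2 at fret 14 is G2 + 14 semitones = A3.
The open D2 string is 5 semitones below the open G2, so the same pitch on the D2 string lies at fret 14 + 5 = 19.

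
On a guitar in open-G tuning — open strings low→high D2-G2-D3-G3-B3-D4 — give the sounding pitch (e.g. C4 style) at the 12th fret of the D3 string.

D4

D3 is MIDI 50. Adding 12 gives 62, which is D4.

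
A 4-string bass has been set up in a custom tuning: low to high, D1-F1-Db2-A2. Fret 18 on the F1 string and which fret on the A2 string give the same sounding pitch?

2

F1 at fret 18 is F1 + 18 semitones = B2.
The open A2 string is 16 semitones above the open F1, so the same pitch on the A2 string lies at fret 18 − 16 = 2.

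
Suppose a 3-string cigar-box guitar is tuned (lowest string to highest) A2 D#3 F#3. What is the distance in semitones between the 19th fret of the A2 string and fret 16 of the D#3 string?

A2 at fret 19 → E4 (MIDI 64); D#3 at fret 16 → G4 (MIDI 67).
64 − 67 = -3, so the two pitches are 3 semitones apart, with G4 the higher.

3 semitones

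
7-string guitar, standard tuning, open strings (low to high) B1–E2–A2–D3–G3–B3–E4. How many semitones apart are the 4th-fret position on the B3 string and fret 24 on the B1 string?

4 semitones

B3 at fret 4 → D#4 (MIDI 63); B1 at fret 24 → B3 (MIDI 59).
63 − 59 = 4, so the two pitches are 4 semitones apart, with D#4 the higher.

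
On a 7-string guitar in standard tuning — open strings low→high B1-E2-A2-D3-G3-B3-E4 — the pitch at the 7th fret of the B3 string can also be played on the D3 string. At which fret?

16

B3 at fret 7 is B3 + 7 semitones = F#4.
The open D3 string is 9 semitones below the open B3, so the same pitch on the D3 string lies at fret 7 + 9 = 16.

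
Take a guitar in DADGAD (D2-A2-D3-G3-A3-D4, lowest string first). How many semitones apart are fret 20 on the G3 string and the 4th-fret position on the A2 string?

26 semitones

G3 at fret 20 → D#5 (MIDI 75); A2 at fret 4 → C#3 (MIDI 49).
75 − 49 = 26, so the two pitches are 26 semitones apart, with D#5 the higher.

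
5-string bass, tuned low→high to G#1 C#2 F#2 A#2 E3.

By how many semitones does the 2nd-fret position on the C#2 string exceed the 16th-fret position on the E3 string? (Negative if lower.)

C#2 at fret 2 → D#2 (MIDI 39); E3 at fret 16 → G#4 (MIDI 68).
39 − 68 = -29, so the two pitches are 29 semitones apart.

-29 semitones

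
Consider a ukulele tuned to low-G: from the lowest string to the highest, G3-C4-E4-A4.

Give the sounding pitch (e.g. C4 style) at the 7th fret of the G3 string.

D4

Each fret is one semitone, so G3 + 7 = D4.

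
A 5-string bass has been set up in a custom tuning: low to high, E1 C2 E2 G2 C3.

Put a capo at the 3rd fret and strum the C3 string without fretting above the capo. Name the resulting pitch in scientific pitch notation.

D♯3

The capo raises the open C3 by 3 semitones to D♯3; fretting 0 more gives C3 + 3 + 0 = C3 + 3 semitones = D♯3.
(Also written E♭.)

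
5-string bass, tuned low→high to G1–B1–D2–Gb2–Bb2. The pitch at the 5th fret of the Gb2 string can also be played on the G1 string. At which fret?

Gb2 at fret 5 is Gb2 + 5 semitones = B2.
The open G1 string is 11 semitones below the open Gb2, so the same pitch on the G1 string lies at fret 5 + 11 = 16.

16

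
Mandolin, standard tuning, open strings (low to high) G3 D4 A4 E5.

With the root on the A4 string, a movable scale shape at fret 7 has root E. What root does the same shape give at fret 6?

D#

Moving from fret 7 to fret 6 shifts the root by -1 semitone.
E down 1 semitone is D#.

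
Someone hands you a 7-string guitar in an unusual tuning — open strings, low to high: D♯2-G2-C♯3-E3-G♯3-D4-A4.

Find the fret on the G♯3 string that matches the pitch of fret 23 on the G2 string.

10

Fret 23 on G2 is MIDI 43 + 23 = 66 (F♯4). On the G♯3 string (open MIDI 56), that pitch is 66 − 56 = fret 10.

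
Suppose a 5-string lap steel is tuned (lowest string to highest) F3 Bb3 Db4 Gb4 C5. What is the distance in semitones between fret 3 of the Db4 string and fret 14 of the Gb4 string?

16 semitones

Db4 at fret 3 → E4 (MIDI 64); Gb4 at fret 14 → Ab5 (MIDI 80).
64 − 80 = -16, so the two pitches are 16 semitones apart, with Ab5 the higher.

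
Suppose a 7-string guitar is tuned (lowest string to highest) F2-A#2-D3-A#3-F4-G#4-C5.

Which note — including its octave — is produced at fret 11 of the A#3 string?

A4

Each fret is one semitone, so A#3 + 11 = A4.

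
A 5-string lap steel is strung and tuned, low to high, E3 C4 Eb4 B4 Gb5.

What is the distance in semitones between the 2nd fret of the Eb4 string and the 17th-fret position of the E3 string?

4 semitones

Eb4 at fret 2 → F4 (MIDI 65); E3 at fret 17 → A4 (MIDI 69).
65 − 69 = -4, so the two pitches are 4 semitones apart, with A4 the higher.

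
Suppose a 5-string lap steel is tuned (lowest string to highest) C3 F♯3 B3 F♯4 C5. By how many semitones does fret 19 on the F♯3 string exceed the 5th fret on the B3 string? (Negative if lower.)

9 semitones

F♯3 at fret 19 → C♯5 (MIDI 73); B3 at fret 5 → E4 (MIDI 64).
73 − 64 = 9, so the two pitches are 9 semitones apart.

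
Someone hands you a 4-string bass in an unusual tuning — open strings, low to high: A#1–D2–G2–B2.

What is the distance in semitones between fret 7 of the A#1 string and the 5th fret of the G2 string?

A#1 at fret 7 → F2 (MIDI 41); G2 at fret 5 → C3 (MIDI 48).
41 − 48 = -7, so the two pitches are 7 semitones apart, with C3 the higher.

7 semitones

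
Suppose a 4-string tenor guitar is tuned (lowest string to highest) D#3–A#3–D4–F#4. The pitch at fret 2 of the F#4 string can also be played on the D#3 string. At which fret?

F#4 at fret 2 is F#4 + 2 semitones = G#4.
The open D#3 string is 15 semitones below the open F#4, so the same pitch on the D#3 string lies at fret 2 + 15 = 17.

17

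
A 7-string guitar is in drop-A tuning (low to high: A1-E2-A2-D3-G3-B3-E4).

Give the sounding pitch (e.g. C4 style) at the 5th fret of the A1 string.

A1 is MIDI 33. Adding 5 gives 38, which is D2.

D2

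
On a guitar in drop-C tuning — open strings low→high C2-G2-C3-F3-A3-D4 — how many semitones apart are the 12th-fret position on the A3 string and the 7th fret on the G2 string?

A3 at fret 12 → A4 (MIDI 69); G2 at fret 7 → D3 (MIDI 50).
69 − 50 = 19, so the two pitches are 19 semitones apart, with A4 the higher.

19 semitones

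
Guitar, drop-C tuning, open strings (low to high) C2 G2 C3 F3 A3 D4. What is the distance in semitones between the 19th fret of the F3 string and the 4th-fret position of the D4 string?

F3 at fret 19 → C5 (MIDI 72); D4 at fret 4 → F♯4 (MIDI 66).
72 − 66 = 6, so the two pitches are 6 semitones apart, with C5 the higher.

6 semitones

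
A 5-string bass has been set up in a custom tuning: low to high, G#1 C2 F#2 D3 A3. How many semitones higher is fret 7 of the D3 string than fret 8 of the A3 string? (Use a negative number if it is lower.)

-8 semitones

D3 at fret 7 → A3 (MIDI 57); A3 at fret 8 → F4 (MIDI 65).
57 − 65 = -8, so the two pitches are 8 semitones apart.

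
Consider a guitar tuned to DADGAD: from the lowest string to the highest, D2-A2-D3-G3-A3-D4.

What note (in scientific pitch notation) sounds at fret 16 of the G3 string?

Each fret is one semitone, so G3 + 16 = B4.

B4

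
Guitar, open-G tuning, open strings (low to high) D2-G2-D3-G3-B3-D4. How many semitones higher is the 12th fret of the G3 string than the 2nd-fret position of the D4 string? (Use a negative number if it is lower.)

3 semitones

G3 at fret 12 → G4 (MIDI 67); D4 at fret 2 → E4 (MIDI 64).
67 − 64 = 3, so the two pitches are 3 semitones apart.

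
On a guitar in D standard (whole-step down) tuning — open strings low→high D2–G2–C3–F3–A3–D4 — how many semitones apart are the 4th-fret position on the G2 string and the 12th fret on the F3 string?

G2 at fret 4 → B2 (MIDI 47); F3 at fret 12 → F4 (MIDI 65).
47 − 65 = -18, so the two pitches are 18 semitones apart, with F4 the higher.

18 semitones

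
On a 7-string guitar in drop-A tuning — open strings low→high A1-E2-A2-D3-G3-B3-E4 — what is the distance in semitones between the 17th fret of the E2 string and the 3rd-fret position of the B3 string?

E2 at fret 17 → A3 (MIDI 57); B3 at fret 3 → D4 (MIDI 62).
57 − 62 = -5, so the two pitches are 5 semitones apart, with D4 the higher.

5 semitones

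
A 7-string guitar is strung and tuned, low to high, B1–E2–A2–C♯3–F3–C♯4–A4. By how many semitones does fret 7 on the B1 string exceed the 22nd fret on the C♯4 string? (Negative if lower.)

-41 semitones

B1 at fret 7 → F♯2 (MIDI 42); C♯4 at fret 22 → B5 (MIDI 83).
42 − 83 = -41, so the two pitches are 41 semitones apart.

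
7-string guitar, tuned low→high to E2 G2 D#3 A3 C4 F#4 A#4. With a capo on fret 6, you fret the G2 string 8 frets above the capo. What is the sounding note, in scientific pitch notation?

A3

The capo raises the open G2 by 6 semitones to C#3; fretting 8 more gives G2 + 6 + 8 = G2 + 14 semitones = A3.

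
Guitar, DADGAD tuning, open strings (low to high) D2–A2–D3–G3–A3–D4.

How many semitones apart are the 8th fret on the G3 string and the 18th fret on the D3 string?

G3 at fret 8 → D#4 (MIDI 63); D3 at fret 18 → G#4 (MIDI 68).
63 − 68 = -5, so the two pitches are 5 semitones apart, with G#4 the higher.

5 semitones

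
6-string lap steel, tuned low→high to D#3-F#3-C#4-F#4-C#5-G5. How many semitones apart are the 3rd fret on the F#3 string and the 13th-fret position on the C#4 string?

17 semitones

F#3 at fret 3 → A3 (MIDI 57); C#4 at fret 13 → D5 (MIDI 74).
57 − 74 = -17, so the two pitches are 17 semitones apart, with D5 the higher.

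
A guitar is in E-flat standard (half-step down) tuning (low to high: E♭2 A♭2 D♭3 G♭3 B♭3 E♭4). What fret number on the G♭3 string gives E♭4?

9

E♭4 is 9 semitones above the open G♭3 (Gb–G–Ab–A–Bb–B–C–Db–D–Eb), so it sits at fret 9.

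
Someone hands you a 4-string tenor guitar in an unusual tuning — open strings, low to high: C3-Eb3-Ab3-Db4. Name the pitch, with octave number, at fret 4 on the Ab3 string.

Each fret is one semitone, so Ab3 + 4 = C4.

C4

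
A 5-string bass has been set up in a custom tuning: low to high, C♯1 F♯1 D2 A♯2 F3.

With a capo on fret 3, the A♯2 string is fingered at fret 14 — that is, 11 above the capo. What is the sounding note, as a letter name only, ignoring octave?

The capo raises the open A♯2 by 3 semitones to C♯3; fretting 11 more gives A♯2 + 3 + 11 = A♯2 + 14 semitones, landing on C.

C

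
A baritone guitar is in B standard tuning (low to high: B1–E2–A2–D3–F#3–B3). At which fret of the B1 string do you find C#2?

C#2 is 2 semitones above the open B1 (B–C–C#), so it sits at fret 2.

2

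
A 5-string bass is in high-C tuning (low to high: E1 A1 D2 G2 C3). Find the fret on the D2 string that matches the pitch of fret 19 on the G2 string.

24

Fret 19 on G2 is MIDI 43 + 19 = 62 (D4). On the D2 string (open MIDI 38), that pitch is 62 − 38 = fret 24.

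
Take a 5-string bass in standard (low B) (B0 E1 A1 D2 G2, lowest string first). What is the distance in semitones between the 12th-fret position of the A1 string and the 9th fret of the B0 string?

A1 at fret 12 → A2 (MIDI 45); B0 at fret 9 → G♯1 (MIDI 32).
45 − 32 = 13, so the two pitches are 13 semitones apart, with A2 the higher.

13 semitones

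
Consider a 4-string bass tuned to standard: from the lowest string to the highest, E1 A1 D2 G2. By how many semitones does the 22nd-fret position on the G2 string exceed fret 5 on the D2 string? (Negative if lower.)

G2 at fret 22 → F4 (MIDI 65); D2 at fret 5 → G2 (MIDI 43).
65 − 43 = 22, so the two pitches are 22 semitones apart.

22 semitones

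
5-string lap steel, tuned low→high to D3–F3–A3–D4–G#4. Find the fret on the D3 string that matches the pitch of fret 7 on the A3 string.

14

A3 at fret 7 is A3 + 7 semitones = E4.
The open D3 string is 7 semitones below the open A3, so the same pitch on the D3 string lies at fret 7 + 7 = 14.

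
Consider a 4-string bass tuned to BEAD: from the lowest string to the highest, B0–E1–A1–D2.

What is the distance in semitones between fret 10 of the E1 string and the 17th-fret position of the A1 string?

E1 at fret 10 → D2 (MIDI 38); A1 at fret 17 → D3 (MIDI 50).
38 − 50 = -12, so the two pitches are 12 semitones apart, with D3 the higher.

12 semitones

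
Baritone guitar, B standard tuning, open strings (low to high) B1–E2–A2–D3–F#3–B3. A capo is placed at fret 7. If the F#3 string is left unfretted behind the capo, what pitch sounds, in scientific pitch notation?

C#4

The capo raises the open F#3 by 7 semitones to C#4; fretting 0 more gives F#3 + 7 + 0 = F#3 + 7 semitones = C#4.
(Also written Db.)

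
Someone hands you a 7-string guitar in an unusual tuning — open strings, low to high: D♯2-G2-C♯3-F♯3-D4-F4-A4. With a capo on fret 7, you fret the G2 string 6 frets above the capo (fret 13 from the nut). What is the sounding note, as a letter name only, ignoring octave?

The capo raises the open G2 by 7 semitones to D3; fretting 6 more gives G2 + 7 + 6 = G2 + 13 semitones, landing on G♯.
(Also written A♭.)

G♯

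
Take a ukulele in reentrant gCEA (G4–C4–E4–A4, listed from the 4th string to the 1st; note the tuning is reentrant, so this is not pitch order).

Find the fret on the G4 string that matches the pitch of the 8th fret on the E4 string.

5

E4 at fret 8 is E4 + 8 semitones = C5.
The open G4 string is 3 semitones above the open E4, so the same pitch on the G4 string lies at fret 8 − 3 = 5.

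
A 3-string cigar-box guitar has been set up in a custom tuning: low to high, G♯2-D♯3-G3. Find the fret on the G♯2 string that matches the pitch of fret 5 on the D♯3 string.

12

Fret 5 on D♯3 is MIDI 51 + 5 = 56 (G♯3). On the G♯2 string (open MIDI 44), that pitch is 56 − 44 = fret 12.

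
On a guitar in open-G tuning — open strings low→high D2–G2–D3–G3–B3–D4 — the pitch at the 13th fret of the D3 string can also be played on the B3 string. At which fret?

D3 at fret 13 is D3 + 13 semitones = D♯4.
The open B3 string is 9 semitones above the open D3, so the same pitch on the B3 string lies at fret 13 − 9 = 4.

4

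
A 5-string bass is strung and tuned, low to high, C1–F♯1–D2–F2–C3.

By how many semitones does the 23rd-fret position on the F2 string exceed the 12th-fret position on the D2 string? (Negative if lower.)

14 semitones

F2 at fret 23 → E4 (MIDI 64); D2 at fret 12 → D3 (MIDI 50).
64 − 50 = 14, so the two pitches are 14 semitones apart.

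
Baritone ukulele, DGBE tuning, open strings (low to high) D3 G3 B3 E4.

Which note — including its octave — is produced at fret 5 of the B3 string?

E4

The open B3 string plus 5 semitones: B–C–C#–D–D#–E.
The walk passes from B into C once, so the octave number goes from 3 to 4.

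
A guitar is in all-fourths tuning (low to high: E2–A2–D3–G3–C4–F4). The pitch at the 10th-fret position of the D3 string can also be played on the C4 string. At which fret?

Fret 10 on D3 is MIDI 50 + 10 = 60 (C4). On the C4 string (open MIDI 60), that pitch is 60 − 60 = fret 0.

0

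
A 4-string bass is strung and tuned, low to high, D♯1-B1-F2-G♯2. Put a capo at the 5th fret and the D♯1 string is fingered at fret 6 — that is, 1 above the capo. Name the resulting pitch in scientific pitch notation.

A1

The capo raises the open D♯1 by 5 semitones to G♯1; fretting 1 more gives D♯1 + 5 + 1 = D♯1 + 6 semitones = A1.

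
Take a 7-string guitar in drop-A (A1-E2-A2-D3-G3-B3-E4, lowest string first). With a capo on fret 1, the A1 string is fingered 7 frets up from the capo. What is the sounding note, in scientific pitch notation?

F2

The capo raises the open A1 by 1 semitone to A♯1; fretting 7 more gives A1 + 1 + 7 = A1 + 8 semitones = F2.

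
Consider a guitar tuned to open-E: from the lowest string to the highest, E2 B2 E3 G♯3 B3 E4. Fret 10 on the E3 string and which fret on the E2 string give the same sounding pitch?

E3 at fret 10 is E3 + 10 semitones = D4.
The open E2 string is 12 semitones below the open E3, so the same pitch on the E2 string lies at fret 10 + 12 = 22.

22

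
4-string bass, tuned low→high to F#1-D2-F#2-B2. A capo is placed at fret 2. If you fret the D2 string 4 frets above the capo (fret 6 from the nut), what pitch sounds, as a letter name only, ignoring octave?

G#

The capo raises the open D2 by 2 semitones to E2; fretting 4 more gives D2 + 2 + 4 = D2 + 6 semitones, landing on G#.
(Also written Ab.)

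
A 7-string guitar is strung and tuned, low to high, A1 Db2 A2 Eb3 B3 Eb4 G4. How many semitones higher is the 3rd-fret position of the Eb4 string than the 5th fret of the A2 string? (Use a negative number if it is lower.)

Eb4 at fret 3 → Gb4 (MIDI 66); A2 at fret 5 → D3 (MIDI 50).
66 − 50 = 16, so the two pitches are 16 semitones apart.

16 semitones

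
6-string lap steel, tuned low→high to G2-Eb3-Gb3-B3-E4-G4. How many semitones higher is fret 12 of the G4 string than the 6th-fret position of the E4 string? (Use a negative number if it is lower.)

G4 at fret 12 → G5 (MIDI 79); E4 at fret 6 → Bb4 (MIDI 70).
79 − 70 = 9, so the two pitches are 9 semitones apart.

9 semitones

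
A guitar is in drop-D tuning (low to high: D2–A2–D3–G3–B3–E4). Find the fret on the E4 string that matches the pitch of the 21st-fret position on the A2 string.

A2 at fret 21 is A2 + 21 semitones = F#4.
The open E4 string is 19 semitones above the open A2, so the same pitch on the E4 string lies at fret 21 − 19 = 2.

2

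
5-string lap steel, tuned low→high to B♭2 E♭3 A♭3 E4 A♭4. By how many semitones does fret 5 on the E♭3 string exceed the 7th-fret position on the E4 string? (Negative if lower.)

E♭3 at fret 5 → A♭3 (MIDI 56); E4 at fret 7 → B4 (MIDI 71).
56 − 71 = -15, so the two pitches are 15 semitones apart.

-15 semitones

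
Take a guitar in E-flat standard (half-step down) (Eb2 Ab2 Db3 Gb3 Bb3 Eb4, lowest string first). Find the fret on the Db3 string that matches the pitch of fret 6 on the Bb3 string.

15

Bb3 at fret 6 is Bb3 + 6 semitones = E4.
The open Db3 string is 9 semitones below the open Bb3, so the same pitch on the Db3 string lies at fret 6 + 9 = 15.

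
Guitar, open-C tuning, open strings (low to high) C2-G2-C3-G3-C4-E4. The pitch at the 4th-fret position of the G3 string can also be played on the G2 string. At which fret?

16

Fret 4 on G3 is MIDI 55 + 4 = 59 (B3). On the G2 string (open MIDI 43), that pitch is 59 − 43 = fret 16.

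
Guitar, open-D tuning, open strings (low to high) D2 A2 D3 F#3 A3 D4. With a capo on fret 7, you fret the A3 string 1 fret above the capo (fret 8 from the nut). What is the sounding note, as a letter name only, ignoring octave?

The capo raises the open A3 by 7 semitones to E4; fretting 1 more gives A3 + 7 + 1 = A3 + 8 semitones, landing on F.

F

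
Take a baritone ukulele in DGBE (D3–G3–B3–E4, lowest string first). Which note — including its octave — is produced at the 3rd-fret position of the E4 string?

G4

E4 is MIDI 64. Adding 3 gives 67, which is G4.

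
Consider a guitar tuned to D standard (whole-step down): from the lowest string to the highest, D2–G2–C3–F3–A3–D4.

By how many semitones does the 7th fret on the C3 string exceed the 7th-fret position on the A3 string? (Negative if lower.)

-9 semitones

C3 at fret 7 → G3 (MIDI 55); A3 at fret 7 → E4 (MIDI 64).
55 − 64 = -9, so the two pitches are 9 semitones apart.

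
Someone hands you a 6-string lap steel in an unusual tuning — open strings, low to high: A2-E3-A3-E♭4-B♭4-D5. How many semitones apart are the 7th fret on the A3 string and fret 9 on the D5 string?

A3 at fret 7 → E4 (MIDI 64); D5 at fret 9 → B5 (MIDI 83).
64 − 83 = -19, so the two pitches are 19 semitones apart, with B5 the higher.

19 semitones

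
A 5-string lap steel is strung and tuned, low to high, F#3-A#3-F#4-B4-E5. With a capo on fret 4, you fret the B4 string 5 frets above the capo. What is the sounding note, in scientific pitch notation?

G#5

The capo raises the open B4 by 4 semitones to D#5; fretting 5 more gives B4 + 4 + 5 = B4 + 9 semitones = G#5.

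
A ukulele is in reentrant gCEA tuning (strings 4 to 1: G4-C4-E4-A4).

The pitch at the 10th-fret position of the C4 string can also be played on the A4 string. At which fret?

C4 at fret 10 is C4 + 10 semitones = A#4.
The open A4 string is 9 semitones above the open C4, so the same pitch on the A4 string lies at fret 10 − 9 = 1.

1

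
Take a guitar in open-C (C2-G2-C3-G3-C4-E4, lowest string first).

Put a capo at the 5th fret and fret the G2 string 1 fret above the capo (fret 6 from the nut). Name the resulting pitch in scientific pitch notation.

The capo raises the open G2 by 5 semitones to C3; fretting 1 more gives G2 + 5 + 1 = G2 + 6 semitones = C♯3.

C♯3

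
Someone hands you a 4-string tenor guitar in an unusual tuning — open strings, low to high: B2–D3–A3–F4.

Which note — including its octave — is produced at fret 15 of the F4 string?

Ab5

Each fret is one semitone, so F4 + 15 = Ab5.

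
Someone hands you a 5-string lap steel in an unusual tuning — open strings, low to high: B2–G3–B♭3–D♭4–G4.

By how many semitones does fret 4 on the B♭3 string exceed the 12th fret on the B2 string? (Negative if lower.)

3 semitones

B♭3 at fret 4 → D4 (MIDI 62); B2 at fret 12 → B3 (MIDI 59).
62 − 59 = 3, so the two pitches are 3 semitones apart.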